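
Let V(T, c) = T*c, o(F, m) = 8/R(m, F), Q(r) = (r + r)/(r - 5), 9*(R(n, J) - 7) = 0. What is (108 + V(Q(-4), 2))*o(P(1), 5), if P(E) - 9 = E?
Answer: 7904/63 ≈ 125.46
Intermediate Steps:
P(E) = 9 + E
R(n, J) = 7 (R(n, J) = 7 + (⅑)*0 = 7 + 0 = 7)
Q(r) = 2*r/(-5 + r) (Q(r) = (2*r)/(-5 + r) = 2*r/(-5 + r))
o(F, m) = 8/7
(108 + V(Q(-4), 2))*o(P(1), 5) = (108 + (2*(-4)/(-5 - 4))*2)*(8/7) = (108 + (2*(-4)/(-9))*2)*(8/7) = (108 + (2*(-4)*(-⅑))*2)*(8/7) = (108 + (8/9)*2)*(8/7) = (108 + 16/9)*(8/7) = (988/9)*(8/7) = 7904/63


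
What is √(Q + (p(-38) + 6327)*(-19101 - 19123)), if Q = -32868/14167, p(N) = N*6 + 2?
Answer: 2*I*√11701268858805923/14167 ≈ 15271.0*I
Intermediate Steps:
p(N) = 2 + 6*N (p(N) = 6*N + 2 = 2 + 6*N)
Q = -32868/14167 (Q = -32868*1/14167 = -32868/14167 ≈ -2.3200)
√(Q + (p(-38) + 6327)*(-19101 - 19123)) = √(-32868/14167 + ((2 + 6*(-38)) + 6327)*(-19101 - 19123)) = √(-32868/14167 + ((2 - 228) + 6327)*(-38224)) = √(-32868/14167 + (-226 + 6327)*(-38224)) = √(-32868/14167 + 6101*(-38224)) = √(-32868/14167 - 233204624) = √(-3303809941076/14167) = 2*I*√11701268858805923/14167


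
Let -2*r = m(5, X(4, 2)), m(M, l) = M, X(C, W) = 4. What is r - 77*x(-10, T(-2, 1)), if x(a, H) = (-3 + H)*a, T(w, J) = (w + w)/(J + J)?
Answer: -7705/2 ≈ -3852.5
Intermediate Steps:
T(w, J) = w/J (T(w, J) = (2*w)/((2*J)) = (2*w)*(1/(2*J)) = w/J)
x(a, H) = a*(-3 + H)
r = -5/2 (r = -1/2*5 = -5/2 ≈ -2.5000)
r - 77*x(-10, T(-2, 1)) = -5/2 - (-770)*(-3 - 2/1) = -5/2 - (-770)*(-3 - 2*1) = -5/2 - (-770)*(-3 - 2) = -5/2 - (-770)*(-5) = -5/2 - 77*50 = -5/2 - 3850 = -7705/2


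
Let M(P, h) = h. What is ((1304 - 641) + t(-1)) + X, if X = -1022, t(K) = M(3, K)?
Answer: -360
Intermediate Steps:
t(K) = K
((1304 - 641) + t(-1)) + X = ((1304 - 641) - 1) - 1022 = (663 - 1) - 1022 = 662 - 1022 = -360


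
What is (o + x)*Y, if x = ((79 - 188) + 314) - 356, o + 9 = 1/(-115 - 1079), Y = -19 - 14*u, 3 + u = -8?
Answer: -8596845/398 ≈ -21600.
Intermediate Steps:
u = -11 (u = -3 - 8 = -11)
Y = 135 (Y = -19 - 14*(-11) = -19 + 154 = 135)
o = -10747/1194 (o = -9 + 1/(-115 - 1079) = -9 + 1/(-1194) = -9 - 1/1194 = -10747/1194 ≈ -9.0008)
x = -151 (x = (-109 + 314) - 356 = 205 - 356 = -151)
(o + x)*Y = (-10747/1194 - 151)*135 = -191041/1194*135 = -8596845/398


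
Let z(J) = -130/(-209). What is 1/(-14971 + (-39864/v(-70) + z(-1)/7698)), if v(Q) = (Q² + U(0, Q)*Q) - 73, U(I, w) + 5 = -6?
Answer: -4502456277/67438340795186 ≈ -6.6764e-5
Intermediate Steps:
U(I, w) = -11 (U(I, w) = -5 - 6 = -11)
z(J) = 130/209 (z(J) = -130*(-1/209) = 130/209)
v(Q) = -73 + Q² - 11*Q (v(Q) = (Q² - 11*Q) - 73 = -73 + Q² - 11*Q)
1/(-14971 + (-39864/v(-70) + z(-1)/7698)) = 1/(-14971 + (-39864/(-73 + (-70)² - 11*(-70)) + (130/209)/7698)) = 1/(-14971 + (-39864/(-73 + 4900 + 770) + (130/209)*(1/7698))) = 1/(-14971 + (-39864/5597 + 65/804441)) = 1/(-14971 - 32067872219/4502456277) = 1/(-67438340795186/4502456277) = -4502456277/67438340795186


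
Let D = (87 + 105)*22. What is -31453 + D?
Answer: -27229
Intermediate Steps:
D = 4224 (D = 192*22 = 4224)
-31453 + D = -31453 + 4224 = -27229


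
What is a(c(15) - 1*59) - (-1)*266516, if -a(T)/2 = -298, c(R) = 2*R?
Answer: 267112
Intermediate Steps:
a(T) = 596 (a(T) = -2*(-298) = 596)
a(c(15) - 1*59) - (-1)*266516 = 596 - (-1)*266516 = 596 - 1*(-266516) = 596 + 266516 = 267112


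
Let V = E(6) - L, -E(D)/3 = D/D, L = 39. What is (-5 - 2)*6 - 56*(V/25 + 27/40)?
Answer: 357/25 ≈ 14.280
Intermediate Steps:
E(D) = -3 (E(D) = -3*D/D = -3*1 = -3)
V = -42 (V = -3 - 1*39 = -3 - 39 = -42)
(-5 - 2)*6 - 56*(V/25 + 27/40) = (-5 - 2)*6 - 56*(-42/25 + 27/40) = -7*6 - 56*(-42*1/25 + 27*(1/40)) = -42 - 56*(-42/25 + 27/40) = -42 - 56*(-201/200) = -42 + 1407/25 = 357/25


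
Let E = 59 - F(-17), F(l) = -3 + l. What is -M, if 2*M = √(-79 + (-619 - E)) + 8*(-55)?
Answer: 220 - I*√777/2 ≈ 220.0 - 13.937*I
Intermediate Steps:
E = 79 (E = 59 - (-3 - 17) = 59 - 1*(-20) = 59 + 20 = 79)
M = -220 + I*√777/2 (M = (√(-79 + (-619 - 1*79)) + 8*(-55))/2 = (√(-79 + (-619 - 79)) - 440)/2 = (√(-79 - 698) - 440)/2 = (√(-777) - 440)/2 = (I*√777 - 440)/2 = (-440 + I*√777)/2 = -220 + I*√777/2 ≈ -220.0 + 13.937*I)
-M = -(-220 + I*√777/2) = 220 - I*√777/2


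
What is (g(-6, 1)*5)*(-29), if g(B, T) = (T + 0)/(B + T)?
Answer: 29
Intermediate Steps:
g(B, T) = T/(B + T)
(g(-6, 1)*5)*(-29) = ((1/(-6 + 1))*5)*(-29) = ((1/(-5))*5)*(-29) = ((1*(-1/5))*5)*(-29) = -1/5*5*(-29) = -1*(-29) = 29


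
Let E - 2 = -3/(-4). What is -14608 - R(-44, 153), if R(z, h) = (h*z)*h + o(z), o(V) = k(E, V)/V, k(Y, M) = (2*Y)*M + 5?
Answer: 44676835/44 ≈ 1.0154e+6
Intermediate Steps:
E = 11/4 (E = 2 - 3/(-4) = 2 - 3*(-1/4) = 2 + 3/4 = 11/4 ≈ 2.7500)
k(Y, M) = 5 + 2*M*Y (k(Y, M) = 2*M*Y + 5 = 5 + 2*M*Y)
o(V) = (5 + 11*V/2)/V (o(V) = (5 + 2*V*(11/4))/V = (5 + 11*V/2)/V)
R(z, h) = 11/2 + 5/z + z*h**2 (R(z, h) = (h*z)*h + (11/2 + 5/z) = z*h**2 + (11/2 + 5/z) = 11/2 + 5/z + z*h**2)
-14608 - R(-44, 153) = -14608 - (11/2 + 5/(-44) - 44*153**2) = -14608 - (11/2 + 5*(-1/44) - 44*23409) = -14608 - (11/2 - 5/44 - 1029996) = -14608 - 1*(-45319587/44) = -14608 + 45319587/44 = 44676835/44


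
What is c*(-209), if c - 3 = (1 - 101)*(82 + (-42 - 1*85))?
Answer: -941127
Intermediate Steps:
c = 4503 (c = 3 + (1 - 101)*(82 + (-42 - 1*85)) = 3 - 100*(82 + (-42 - 85)) = 3 - 100*(82 - 127) = 3 - 100*(-45) = 3 + 4500 = 4503)
c*(-209) = 4503*(-209) = -941127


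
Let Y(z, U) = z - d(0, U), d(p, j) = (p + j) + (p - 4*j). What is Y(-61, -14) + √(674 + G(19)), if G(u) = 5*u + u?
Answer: -103 + 2*√197 ≈ -74.929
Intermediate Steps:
G(u) = 6*u
d(p, j) = -3*j + 2*p (d(p, j) = (j + p) + (p - 4*j) = -3*j + 2*p)
Y(z, U) = z + 3*U (Y(z, U) = z - (-3*U + 2*0) = z - (-3*U + 0) = z - (-3)*U = z + 3*U)
Y(-61, -14) + √(674 + G(19)) = (-61 + 3*(-14)) + √(674 + 6*19) = (-61 - 42) + √(674 + 114) = -103 + √788 = -103 + 2*√197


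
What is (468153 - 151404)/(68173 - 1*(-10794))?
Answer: 316749/78967 ≈ 4.0112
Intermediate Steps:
(468153 - 151404)/(68173 - 1*(-10794)) = 316749/(68173 + 10794) = 316749/78967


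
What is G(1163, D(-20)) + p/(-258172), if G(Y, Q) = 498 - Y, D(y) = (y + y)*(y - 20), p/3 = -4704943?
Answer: -157569551/258172 ≈ -610.33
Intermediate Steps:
p = -14114829 (p = 3*(-4704943) = -14114829)
D(y) = 2*y*(-20 + y) (D(y) = (2*y)*(-20 + y) = 2*y*(-20 + y))
G(1163, D(-20)) + p/(-258172) = (498 - 1*1163) - 14114829/(-258172) = (498 - 1163) - 14114829*(-1/258172) = -665 + 14114829/258172 = -157569551/258172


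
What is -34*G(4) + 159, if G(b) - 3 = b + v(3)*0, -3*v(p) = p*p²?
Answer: -79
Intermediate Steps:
v(p) = -p³/3 (v(p) = -p*p²/3 = -p³/3)
G(b) = 3 + b (G(b) = 3 + (b - ⅓*3³*0) = 3 + (b - ⅓*27*0) = 3 + (b - 9*0) = 3 + (b + 0) = 3 + b)
-34*G(4) + 159 = -34*(3 + 4) + 159 = -34*7 + 159 = -238 + 159 = -79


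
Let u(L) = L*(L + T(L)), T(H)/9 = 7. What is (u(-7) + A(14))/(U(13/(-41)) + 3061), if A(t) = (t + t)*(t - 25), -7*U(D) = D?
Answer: -10045/43926 ≈ -0.22868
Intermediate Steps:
T(H) = 63 (T(H) = 9*7 = 63)
u(L) = L*(63 + L) (u(L) = L*(L + 63) = L*(63 + L))
U(D) = -D/7
A(t) = 2*t*(-25 + t) (A(t) = (2*t)*(-25 + t) = 2*t*(-25 + t))
(u(-7) + A(14))/(U(13/(-41)) + 3061) = (-7*(63 - 7) + 2*14*(-25 + 14))/(-13/(7*(-41)) + 3061) = (-7*56 + 2*14*(-11))/(-13*(-1)/(7*41) + 3061) = (-392 - 308)/(-⅐*(-13/41) + 3061) = -700/(13/287 + 3061) = -700/878520/287 = -700*287/878520 = -10045/43926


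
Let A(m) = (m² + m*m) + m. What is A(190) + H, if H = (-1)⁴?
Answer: 72391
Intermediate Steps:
H = 1
A(m) = m + 2*m² (A(m) = (m² + m²) + m = 2*m² + m = m + 2*m²)
A(190) + H = 190*(1 + 2*190) + 1 = 190*(1 + 380) + 1 = 190*381 + 1 = 72390 + 1 = 72391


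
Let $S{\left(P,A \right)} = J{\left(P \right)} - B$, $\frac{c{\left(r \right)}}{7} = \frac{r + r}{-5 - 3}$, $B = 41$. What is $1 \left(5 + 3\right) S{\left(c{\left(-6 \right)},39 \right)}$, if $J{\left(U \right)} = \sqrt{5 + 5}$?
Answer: $-328 + 8 \sqrt{10} \approx -302.7$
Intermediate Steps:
$J{\left(U \right)} = \sqrt{10}$
$c{\left(r \right)} = - \frac{7 r}{4}$ ($c{\left(r \right)} = 7 \frac{r + r}{-5 - 3} = 7 \frac{2 r}{-8} = 7 \cdot 2 r \left(- \frac{1}{8}\right) = 7 \left(- \frac{r}{4}\right) = - \frac{7 r}{4}$)
$S{\left(P,A \right)} = -41 + \sqrt{10}$ ($S{\left(P,A \right)} = \sqrt{10} - 41 = -41 + \sqrt{10}$)
$1 \left(5 + 3\right) S{\left(c{\left(-6 \right)},39 \right)} = 1 \left(5 + 3\right) \left(-41 + \sqrt{10}\right) = 1 \cdot 8 \left(-41 + \sqrt{10}\right) = 8 \left(-41 + \sqrt{10}\right) = -328 + 8 \sqrt{10}$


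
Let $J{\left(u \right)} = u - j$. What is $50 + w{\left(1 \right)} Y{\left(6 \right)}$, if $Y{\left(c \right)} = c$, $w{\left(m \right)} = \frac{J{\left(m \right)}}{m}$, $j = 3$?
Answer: $38$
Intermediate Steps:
$J{\left(u \right)} = -3 + u$ ($J{\left(u \right)} = u - 3 = -3 + u$)
$w{\left(m \right)} = \frac{-3 + m}{m}$
$50 + w{\left(1 \right)} Y{\left(6 \right)} = 50 + \frac{-3 + 1}{1} \cdot 6 = 50 + 1 \left(-2\right) 6 = 50 - 12 = 38$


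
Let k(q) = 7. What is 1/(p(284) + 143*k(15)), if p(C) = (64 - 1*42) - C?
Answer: 1/739 ≈ 0.0013532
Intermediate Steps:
p(C) = 22 - C (p(C) = (64 - 42) - C = 22 - C)
1/(p(284) + 143*k(15)) = 1/((22 - 1*284) + 143*7) = 1/((22 - 284) + 1001) = 1/(-262 + 1001) = 1/739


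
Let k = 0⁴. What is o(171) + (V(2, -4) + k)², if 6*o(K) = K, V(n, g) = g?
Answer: 89/2 ≈ 44.500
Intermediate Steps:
k = 0
o(K) = K/6
o(171) + (V(2, -4) + k)² = (⅙)*171 + (-4 + 0)² = 57/2 + (-4)² = 57/2 + 16 = 89/2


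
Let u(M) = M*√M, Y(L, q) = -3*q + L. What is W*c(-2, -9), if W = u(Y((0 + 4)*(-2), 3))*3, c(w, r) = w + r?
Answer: 561*I*√17 ≈ 2313.1*I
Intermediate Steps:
c(w, r) = r + w
Y(L, q) = L - 3*q
u(M) = M^(3/2)
W = -51*I*√17 (W = ((0 + 4)*(-2) - 3*3)^(3/2)*3 = (4*(-2) - 9)^(3/2)*3 = (-8 - 9)^(3/2)*3 = (-17)^(3/2)*3 = -17*I*√17*3 = -51*I*√17 ≈ -210.28*I)
W*c(-2, -9) = (-51*I*√17)*(-9 - 2) = -51*I*√17*(-11) = 561*I*√17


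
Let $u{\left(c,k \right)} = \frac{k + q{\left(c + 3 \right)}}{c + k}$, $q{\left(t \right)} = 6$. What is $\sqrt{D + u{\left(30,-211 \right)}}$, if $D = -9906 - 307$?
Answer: $\frac{6 i \sqrt{9293083}}{181} \approx 101.05 i$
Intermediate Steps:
$u{\left(c,k \right)} = \frac{6 + k}{c + k}$ ($u{\left(c,k \right)} = \frac{k + 6}{c + k} = \frac{6 + k}{c + k}$)
$D = -10213$
$\sqrt{D + u{\left(30,-211 \right)}} = \sqrt{-10213 + \frac{6 - 211}{30 - 211}} = \sqrt{-10213 + \frac{1}{-181} \left(-205\right)} = \sqrt{-10213 - - \frac{205}{181}} = \sqrt{-10213 + \frac{205}{181}} = \sqrt{- \frac{1848348}{181}} = \frac{6 i \sqrt{9293083}}{181}$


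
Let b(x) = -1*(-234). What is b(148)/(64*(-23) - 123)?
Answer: -234/1595 ≈ -0.14671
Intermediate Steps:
b(x) = 234
b(148)/(64*(-23) - 123) = 234/(64*(-23) - 123) = 234/(-1472 - 123) = 234/(-1595) = 234*(-1/1595) = -234/1595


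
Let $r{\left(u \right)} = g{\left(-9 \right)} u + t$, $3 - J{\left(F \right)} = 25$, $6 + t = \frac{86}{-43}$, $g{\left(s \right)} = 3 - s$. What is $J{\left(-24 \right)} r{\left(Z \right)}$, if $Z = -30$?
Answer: $8096$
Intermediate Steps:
$t = -8$ ($t = -6 + \frac{86}{-43} = -6 + 86 \left(- \frac{1}{43}\right) = -6 - 2 = -8$)
$J{\left(F \right)} = -22$ ($J{\left(F \right)} = 3 - 25 = -22$)
$r{\left(u \right)} = -8 + 12 u$ ($r{\left(u \right)} = \left(3 - -9\right) u - 8 = \left(3 + 9\right) u - 8 = 12 u - 8 = -8 + 12 u$)
$J{\left(-24 \right)} r{\left(Z \right)} = - 22 \left(-8 + 12 \left(-30\right)\right) = - 22 \left(-8 - 360\right) = \left(-22\right) \left(-368\right) = 8096$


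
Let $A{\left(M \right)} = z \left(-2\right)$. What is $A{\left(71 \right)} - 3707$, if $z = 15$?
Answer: $-3737$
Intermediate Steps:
$A{\left(M \right)} = -30$ ($A{\left(M \right)} = 15 \left(-2\right) = -30$)
$A{\left(71 \right)} - 3707 = -30 - 3707 = -3737$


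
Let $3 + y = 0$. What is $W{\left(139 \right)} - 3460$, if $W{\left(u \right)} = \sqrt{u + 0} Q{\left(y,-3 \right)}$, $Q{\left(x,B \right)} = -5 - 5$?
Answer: $-3460 - 10 \sqrt{139} \approx -3577.9$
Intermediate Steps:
$y = -3$ ($y = -3 + 0 = -3$)
$Q{\left(x,B \right)} = -10$
$W{\left(u \right)} = - 10 \sqrt{u}$ ($W{\left(u \right)} = \sqrt{u + 0} \left(-10\right) = \sqrt{u} \left(-10\right) = - 10 \sqrt{u}$)
$W{\left(139 \right)} - 3460 = - 10 \sqrt{139} - 3460 = -3460 - 10 \sqrt{139}$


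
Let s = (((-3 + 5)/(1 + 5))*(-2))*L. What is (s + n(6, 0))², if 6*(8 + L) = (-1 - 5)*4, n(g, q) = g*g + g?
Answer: 2500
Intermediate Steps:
n(g, q) = g + g² (n(g, q) = g² + g = g + g²)
L = -12 (L = -8 + ((-1 - 5)*4)/6 = -8 + (-6*4)/6 = -8 + (⅙)*(-24) = -8 - 4 = -12)
s = 8 (s = (((-3 + 5)/(1 + 5))*(-2))*(-12) = ((2/6)*(-2))*(-12) = ((2*(⅙))*(-2))*(-12) = ((⅓)*(-2))*(-12) = -⅔*(-12) = 8)
(s + n(6, 0))² = (8 + 6*(1 + 6))² = (8 + 6*7)² = (8 + 42)² = 50² = 2500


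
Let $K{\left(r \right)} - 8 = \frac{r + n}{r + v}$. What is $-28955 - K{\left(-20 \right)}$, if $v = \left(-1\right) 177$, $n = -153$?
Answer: $- \frac{5705884}{197} \approx -28964.0$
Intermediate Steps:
$v = -177$
$K{\left(r \right)} = 8 + \frac{-153 + r}{-177 + r}$ ($K{\left(r \right)} = 8 + \frac{r - 153}{r - 177} = 8 + \frac{-153 + r}{-177 + r}$)
$-28955 - K{\left(-20 \right)} = -28955 - \frac{3 \left(-523 + 3 \left(-20\right)\right)}{-177 - 20} = -28955 - \frac{3 \left(-523 - 60\right)}{-197} = -28955 - 3 \left(- \frac{1}{197}\right) \left(-583\right) = -28955 - \frac{1749}{197} = - \frac{5705884}{197}$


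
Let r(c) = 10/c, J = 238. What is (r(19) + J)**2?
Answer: 20539024/361 ≈ 56895.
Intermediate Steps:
(r(19) + J)**2 = (10/19 + 238)**2 = (4532/19)**2 = 20539024/361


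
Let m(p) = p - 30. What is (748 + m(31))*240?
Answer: 179760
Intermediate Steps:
m(p) = -30 + p
(748 + m(31))*240 = (748 + (-30 + 31))*240 = (748 + 1)*240 = 749*240 = 179760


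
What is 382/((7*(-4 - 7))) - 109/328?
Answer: -133689/25256 ≈ -5.2934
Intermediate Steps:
382/((7*(-4 - 7))) - 109/328 = 382/((7*(-11))) - 109*1/328 = 382/(-77) - 109/328 = 382*(-1/77) - 109/328 = -382/77 - 109/328 = -133689/25256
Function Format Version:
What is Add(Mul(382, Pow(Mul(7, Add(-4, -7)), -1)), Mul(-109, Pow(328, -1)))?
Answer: Rational(-133689, 25256) ≈ -5.2934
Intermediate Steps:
Add(Mul(382, Pow(Mul(7, Add(-4, -7)), -1)), Mul(-109, Pow(328, -1))) = Add(Mul(382, Pow(Mul(7, -11), -1)), Mul(-109, Rational(1, 328))) = Add(Mul(382, Pow(-77, -1)), Rational(-109, 328)) = Add(Mul(382, Rational(-1, 77)), Rational(-109, 328)) = Add(Rational(-382, 77), Rational(-109, 328)) = Rational(-133689, 25256)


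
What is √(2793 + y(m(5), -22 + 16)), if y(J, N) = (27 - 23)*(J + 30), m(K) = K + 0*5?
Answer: √2933 ≈ 54.157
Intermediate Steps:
m(K) = K (m(K) = K + 0 = K)
y(J, N) = 120 + 4*J (y(J, N) = 4*(30 + J) = 120 + 4*J)
√(2793 + y(m(5), -22 + 16)) = √(2793 + (120 + 4*5)) = √(2793 + (120 + 20)) = √(2793 + 140) = √2933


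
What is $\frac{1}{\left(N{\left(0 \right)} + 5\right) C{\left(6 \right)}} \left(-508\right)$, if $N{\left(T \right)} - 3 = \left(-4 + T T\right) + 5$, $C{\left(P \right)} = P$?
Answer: $- \frac{254}{27} \approx -9.4074$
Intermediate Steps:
$N{\left(T \right)} = 4 + T^{2}$ ($N{\left(T \right)} = 3 + \left(\left(-4 + T T\right) + 5\right) = 3 + \left(\left(-4 + T^{2}\right) + 5\right) = 3 + \left(1 + T^{2}\right) = 4 + T^{2}$)
$\frac{1}{\left(N{\left(0 \right)} + 5\right) C{\left(6 \right)}} \left(-508\right) = \frac{1}{\left(\left(4 + 0^{2}\right) + 5\right) 6} \left(-508\right) = \frac{1}{\left(\left(4 + 0\right) + 5\right) 6} \left(-508\right) = \frac{1}{\left(4 + 5\right) 6} \left(-508\right) = \frac{1}{9 \cdot 6} \left(-508\right) = \frac{1}{54} \left(-508\right) = - \frac{254}{27}$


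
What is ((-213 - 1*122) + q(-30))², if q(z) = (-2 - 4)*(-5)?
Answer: 93025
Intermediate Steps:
q(z) = 30 (q(z) = -6*(-5) = 30)
((-213 - 1*122) + q(-30))² = ((-213 - 1*122) + 30)² = ((-213 - 122) + 30)² = (-335 + 30)² = (-305)² = 93025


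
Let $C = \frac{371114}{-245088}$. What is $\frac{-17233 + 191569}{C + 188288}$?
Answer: $\frac{21363830784}{23073379115} \approx 0.92591$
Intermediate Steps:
$C = - \frac{185557}{122544}$ ($C = 371114 \left(- \frac{1}{245088}\right) = - \frac{185557}{122544} \approx -1.5142$)
$\frac{-17233 + 191569}{C + 188288} = \frac{-17233 + 191569}{- \frac{185557}{122544} + 188288} = \frac{174336}{\frac{23073379115}{122544}} = 174336 \cdot \frac{122544}{23073379115} = \frac{21363830784}{23073379115}$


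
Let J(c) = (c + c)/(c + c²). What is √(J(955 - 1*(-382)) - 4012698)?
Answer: I*√1795927128909/669 ≈ 2003.2*I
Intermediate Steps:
J(c) = 2*c/(c + c²) (J(c) = (2*c)/(c + c²) = 2*c/(c + c²))
√(J(955 - 1*(-382)) - 4012698) = √(2/(1 + (955 - 1*(-382))) - 4012698) = √(2/(1 + (955 + 382)) - 4012698) = √(2/(1 + 1337) - 4012698) = √(2/1338 - 4012698) = √(2*(1/1338) - 4012698) = √(1/669 - 4012698) = √(-2684494961/669) = I*√1795927128909/669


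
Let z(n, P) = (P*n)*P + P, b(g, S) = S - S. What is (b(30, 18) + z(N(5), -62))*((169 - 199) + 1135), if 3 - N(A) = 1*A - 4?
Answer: 8426730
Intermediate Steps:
b(g, S) = 0
N(A) = 7 - A (N(A) = 3 - (1*A - 4) = 3 - (A - 4) = 3 - (-4 + A) = 3 + (4 - A) = 7 - A)
z(n, P) = P + n*P² (z(n, P) = n*P² + P = P + n*P²)
(b(30, 18) + z(N(5), -62))*((169 - 199) + 1135) = (0 - 62*(1 - 62*(7 - 1*5)))*((169 - 199) + 1135) = (0 - 62*(1 - 62*(7 - 5)))*(-30 + 1135) = (0 - 62*(1 - 62*2))*1105 = (0 - 62*(1 - 124))*1105 = (0 - 62*(-123))*1105 = (0 + 7626)*1105 = 7626*1105 = 8426730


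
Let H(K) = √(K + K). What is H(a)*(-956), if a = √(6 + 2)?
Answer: -1912*2^(¼) ≈ -2273.8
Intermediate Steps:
a = 2*√2 (a = √8 = 2*√2 ≈ 2.8284)
H(K) = √2*√K (H(K) = √(2*K) = √2*√K)
H(a)*(-956) = (√2*√(2*√2))*(-956) = (√2*2^(¾))*(-956) = (2*2^(¼))*(-956) = -1912*2^(¼)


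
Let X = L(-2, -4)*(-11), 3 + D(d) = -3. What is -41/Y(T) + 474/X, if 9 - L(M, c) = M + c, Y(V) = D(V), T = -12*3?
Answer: 1307/330 ≈ 3.9606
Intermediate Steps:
D(d) = -6 (D(d) = -3 - 3 = -6)
T = -36
Y(V) = -6
L(M, c) = 9 - M - c (L(M, c) = 9 - (M + c) = 9 + (-M - c) = 9 - M - c)
X = -165 (X = (9 - 1*(-2) - 1*(-4))*(-11) = (9 + 2 + 4)*(-11) = 15*(-11) = -165)
-41/Y(T) + 474/X = -41/(-6) + 474/(-165) = -41*(-⅙) + 474*(-1/165) = 41/6 - 158/55 = 1307/330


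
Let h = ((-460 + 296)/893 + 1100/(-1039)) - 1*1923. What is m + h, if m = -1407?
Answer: -3090816606/927827 ≈ -3331.2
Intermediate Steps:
h = -1785364017/927827 (h = (-164*1/893 + 1100*(-1/1039)) - 1923 = (-164/893 - 1100/1039) - 1923 = -1152696/927827 - 1923 = -1785364017/927827 ≈ -1924.2)
m + h = -1407 - 1785364017/927827 = -3090816606/927827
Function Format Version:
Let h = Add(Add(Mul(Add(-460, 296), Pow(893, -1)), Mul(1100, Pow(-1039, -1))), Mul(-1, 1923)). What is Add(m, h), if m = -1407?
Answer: Rational(-3090816606, 927827) ≈ -3331.2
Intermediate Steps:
h = Rational(-1785364017, 927827) (h = Add(Add(Mul(-164, Rational(1, 893)), Mul(1100, Rational(-1, 1039))), -1923) = Add(Add(Rational(-164, 893), Rational(-1100, 1039)), -1923) = Add(Rational(-1152696, 927827), -1923) = Rational(-1785364017, 927827) ≈ -1924.2)
Add(m, h) = Add(-1407, Rational(-1785364017, 927827)) = Rational(-3090816606, 927827)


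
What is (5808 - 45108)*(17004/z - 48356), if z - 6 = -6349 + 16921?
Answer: 3350277604200/1763 ≈ 1.9003e+9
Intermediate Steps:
z = 10578 (z = 6 + (-6349 + 16921) = 6 + 10572 = 10578)
(5808 - 45108)*(17004/z - 48356) = (5808 - 45108)*(17004/10578 - 48356) = -39300*(17004*(1/10578) - 48356) = -39300*(2834/1763 - 48356) = -39300*(-85248794/1763) = 3350277604200/1763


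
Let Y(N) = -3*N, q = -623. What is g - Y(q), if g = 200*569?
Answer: 111931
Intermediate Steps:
g = 113800
g - Y(q) = 113800 - (-3)*(-623) = 113800 - 1*1869 = 113800 - 1869 = 111931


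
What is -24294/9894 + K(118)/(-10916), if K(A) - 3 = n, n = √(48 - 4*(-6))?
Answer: -44203831/18000484 - 3*√2/5458 ≈ -2.4565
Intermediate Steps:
n = 6*√2 (n = √(48 + 24) = √72 = 6*√2 ≈ 8.4853)
K(A) = 3 + 6*√2
-24294/9894 + K(118)/(-10916) = -24294/9894 + (3 + 6*√2)/(-10916) = -24294*1/9894 + (3 + 6*√2)*(-1/10916) = -4049/1649 + (-3/10916 - 3*√2/5458) = -44203831/18000484 - 3*√2/5458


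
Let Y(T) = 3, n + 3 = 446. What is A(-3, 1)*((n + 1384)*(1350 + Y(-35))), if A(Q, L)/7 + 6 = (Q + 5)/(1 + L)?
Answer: -86517585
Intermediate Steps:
n = 443 (n = -3 + 446 = 443)
A(Q, L) = -42 + 7*(5 + Q)/(1 + L) (A(Q, L) = -42 + 7*((Q + 5)/(1 + L)) = -42 + 7*((5 + Q)/(1 + L)) = -42 + 7*(5 + Q)/(1 + L))
A(-3, 1)*((n + 1384)*(1350 + Y(-35))) = (7*(-1 - 3 - 6*1)/(1 + 1))*((443 + 1384)*(1350 + 3)) = (7*(-1 - 3 - 6)/2)*(1827*1353) = (7*(½)*(-10))*2471931 = -35*2471931 = -86517585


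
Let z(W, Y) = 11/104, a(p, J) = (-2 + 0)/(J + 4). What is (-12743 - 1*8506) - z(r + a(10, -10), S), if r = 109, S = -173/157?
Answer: -2209907/104 ≈ -21249.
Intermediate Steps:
S = -173/157 (S = -173*1/157 = -173/157 ≈ -1.1019)
a(p, J) = -2/(4 + J)
z(W, Y) = 11/104 (z(W, Y) = 11*(1/104) = 11/104)
(-12743 - 1*8506) - z(r + a(10, -10), S) = (-12743 - 1*8506) - 1*11/104 = (-12743 - 8506) - 11/104 = -21249 - 11/104 = -2209907/104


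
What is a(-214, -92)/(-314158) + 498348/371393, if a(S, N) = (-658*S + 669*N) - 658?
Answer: 63683146413/58338041047 ≈ 1.0916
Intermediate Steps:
a(S, N) = -658 - 658*S + 669*N
a(-214, -92)/(-314158) + 498348/371393 = (-658 - 658*(-214) + 669*(-92))/(-314158) + 498348/371393 = (-658 + 140812 - 61548)*(-1/314158) + 498348*(1/371393) = 78606*(-1/314158) + 498348/371393 = -39303/157079 + 498348/371393 = 63683146413/58338041047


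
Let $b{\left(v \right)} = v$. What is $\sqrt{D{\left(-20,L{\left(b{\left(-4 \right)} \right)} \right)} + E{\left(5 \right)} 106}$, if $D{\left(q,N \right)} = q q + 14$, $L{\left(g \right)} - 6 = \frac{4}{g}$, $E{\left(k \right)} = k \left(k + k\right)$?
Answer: $\sqrt{5714} \approx 75.591$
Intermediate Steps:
$E{\left(k \right)} = 2 k^{2}$ ($E{\left(k \right)} = k 2 k = 2 k^{2}$)
$L{\left(g \right)} = 6 + \frac{4}{g}$
$D{\left(q,N \right)} = 14 + q^{2}$ ($D{\left(q,N \right)} = q^{2} + 14 = 14 + q^{2}$)
$\sqrt{D{\left(-20,L{\left(b{\left(-4 \right)} \right)} \right)} + E{\left(5 \right)} 106} = \sqrt{\left(14 + \left(-20\right)^{2}\right) + 2 \cdot 5^{2} \cdot 106} = \sqrt{\left(14 + 400\right) + 2 \cdot 25 \cdot 106} = \sqrt{414 + 50 \cdot 106} = \sqrt{414 + 5300} = \sqrt{5714}$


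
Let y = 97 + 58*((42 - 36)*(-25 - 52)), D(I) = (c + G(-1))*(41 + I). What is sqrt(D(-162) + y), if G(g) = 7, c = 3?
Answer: 3*I*sqrt(3101) ≈ 167.06*I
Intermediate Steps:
D(I) = 410 + 10*I (D(I) = (3 + 7)*(41 + I) = 10*(41 + I) = 410 + 10*I)
y = -26699 (y = 97 + 58*(6*(-77)) = 97 + 58*(-462) = 97 - 26796 = -26699)
sqrt(D(-162) + y) = sqrt((410 + 10*(-162)) - 26699) = sqrt((410 - 1620) - 26699) = sqrt(-1210 - 26699) = sqrt(-27909) = 3*I*sqrt(3101)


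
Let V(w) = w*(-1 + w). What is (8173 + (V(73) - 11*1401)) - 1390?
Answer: -3372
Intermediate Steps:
(8173 + (V(73) - 11*1401)) - 1390 = (8173 + (73*(-1 + 73) - 11*1401)) - 1390 = (8173 + (73*72 - 1*15411)) - 1390 = (8173 + (5256 - 15411)) - 1390 = (8173 - 10155) - 1390 = -1982 - 1390 = -3372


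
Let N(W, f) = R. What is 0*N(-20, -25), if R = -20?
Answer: 0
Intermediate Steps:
N(W, f) = -20
0*N(-20, -25) = 0*(-20) = 0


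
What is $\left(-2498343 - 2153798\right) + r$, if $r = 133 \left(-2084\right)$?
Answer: $-4929313$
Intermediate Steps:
$r = -277172$
$\left(-2498343 - 2153798\right) + r = \left(-2498343 - 2153798\right) - 277172 = -4652141 - 277172 = -4929313$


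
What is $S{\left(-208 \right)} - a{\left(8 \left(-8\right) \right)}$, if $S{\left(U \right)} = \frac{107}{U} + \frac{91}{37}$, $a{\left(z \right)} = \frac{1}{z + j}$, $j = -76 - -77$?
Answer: $\frac{950743}{484848} \approx 1.9609$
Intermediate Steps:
$j = 1$ ($j = -76 + 77 = 1$)
$a{\left(z \right)} = \frac{1}{1 + z}$ ($a{\left(z \right)} = \frac{1}{z + 1} = \frac{1}{1 + z}$)
$S{\left(U \right)} = \frac{91}{37} + \frac{107}{U}$ ($S{\left(U \right)} = \frac{107}{U} + 91 \cdot \frac{1}{37} = \frac{107}{U} + \frac{91}{37} = \frac{91}{37} + \frac{107}{U}$)
$S{\left(-208 \right)} - a{\left(8 \left(-8\right) \right)} = \left(\frac{91}{37} + \frac{107}{-208}\right) - \frac{1}{1 + 8 \left(-8\right)} = \left(\frac{91}{37} + 107 \left(- \frac{1}{208}\right)\right) - \frac{1}{1 - 64} = \left(\frac{91}{37} - \frac{107}{208}\right) - \frac{1}{-63} = \frac{14969}{7696} - - \frac{1}{63} = \frac{14969}{7696} + \frac{1}{63} = \frac{950743}{484848}$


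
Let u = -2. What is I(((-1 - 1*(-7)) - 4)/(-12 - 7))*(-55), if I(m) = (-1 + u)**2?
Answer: -495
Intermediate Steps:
I(m) = 9 (I(m) = (-1 - 2)**2 = (-3)**2 = 9)
I(((-1 - 1*(-7)) - 4)/(-12 - 7))*(-55) = 9*(-55) = -495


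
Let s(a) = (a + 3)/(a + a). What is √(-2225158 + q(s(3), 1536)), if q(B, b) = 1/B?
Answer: I*√2225157 ≈ 1491.7*I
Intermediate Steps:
s(a) = (3 + a)/(2*a) (s(a) = (3 + a)/((2*a)) = (3 + a)*(1/(2*a)) = (3 + a)/(2*a))
√(-2225158 + q(s(3), 1536)) = √(-2225158 + 1/((½)*(3 + 3)/3)) = √(-2225158 + 1/((½)*(⅓)*6)) = √(-2225158 + 1/1) = √(-2225158 + 1) = √(-2225157) = I*√2225157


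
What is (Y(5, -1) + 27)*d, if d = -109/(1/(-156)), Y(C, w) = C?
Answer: 544128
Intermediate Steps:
d = 17004 (d = -109/(-1/156) = -109*(-156) = 17004)
(Y(5, -1) + 27)*d = (5 + 27)*17004 = 32*17004 = 544128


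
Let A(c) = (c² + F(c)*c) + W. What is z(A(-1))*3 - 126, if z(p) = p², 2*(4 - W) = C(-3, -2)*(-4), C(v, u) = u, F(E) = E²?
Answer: -126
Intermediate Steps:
W = 0 (W = 4 - (-1)*(-4) = 4 - ½*8 = 4 - 4 = 0)
A(c) = c² + c³ (A(c) = (c² + c²*c) + 0 = (c² + c³) + 0 = c² + c³)
z(A(-1))*3 - 126 = ((-1)²*(1 - 1))²*3 - 126 = (1*0)²*3 - 126 = 0²*3 - 126 = 0*3 - 126 = 0 - 126 = -126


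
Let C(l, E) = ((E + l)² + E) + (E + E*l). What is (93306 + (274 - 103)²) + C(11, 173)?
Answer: 158652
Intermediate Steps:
C(l, E) = (E + l)² + 2*E + E*l (C(l, E) = (E + (E + l)²) + (E + E*l) = (E + l)² + 2*E + E*l)
(93306 + (274 - 103)²) + C(11, 173) = (93306 + (274 - 103)²) + ((173 + 11)² + 2*173 + 173*11) = (93306 + 171²) + (184² + 346 + 1903) = (93306 + 29241) + (33856 + 346 + 1903) = 122547 + 36105 = 158652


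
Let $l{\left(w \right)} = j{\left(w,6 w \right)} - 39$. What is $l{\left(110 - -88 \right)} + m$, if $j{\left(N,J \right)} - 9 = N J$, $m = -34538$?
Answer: $200656$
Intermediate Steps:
$j{\left(N,J \right)} = 9 + J N$ ($j{\left(N,J \right)} = 9 + N J = 9 + J N$)
$l{\left(w \right)} = -30 + 6 w^{2}$ ($l{\left(w \right)} = \left(9 + 6 w w\right) - 39 = \left(9 + 6 w^{2}\right) - 39 = -30 + 6 w^{2}$)
$l{\left(110 - -88 \right)} + m = \left(-30 + 6 \left(110 - -88\right)^{2}\right) - 34538 = \left(-30 + 6 \left(110 + 88\right)^{2}\right) - 34538 = \left(-30 + 6 \cdot 198^{2}\right) - 34538 = \left(-30 + 6 \cdot 39204\right) - 34538 = \left(-30 + 235224\right) - 34538 = 235194 - 34538 = 200656$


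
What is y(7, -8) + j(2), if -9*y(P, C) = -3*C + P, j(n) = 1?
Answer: -22/9 ≈ -2.4444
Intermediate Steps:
y(P, C) = -P/9 + C/3 (y(P, C) = -(-3*C + P)/9 = -(P - 3*C)/9 = -P/9 + C/3)
y(7, -8) + j(2) = (-⅑*7 + (⅓)*(-8)) + 1 = (-7/9 - 8/3) + 1 = -31/9 + 1 = -22/9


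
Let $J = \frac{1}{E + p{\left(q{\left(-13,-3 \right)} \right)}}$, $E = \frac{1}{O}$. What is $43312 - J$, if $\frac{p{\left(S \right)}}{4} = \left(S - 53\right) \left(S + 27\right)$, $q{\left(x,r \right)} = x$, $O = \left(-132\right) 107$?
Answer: $\frac{2260986248284}{52202305} \approx 43312.0$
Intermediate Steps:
$O = -14124$
$p{\left(S \right)} = 4 \left(-53 + S\right) \left(27 + S\right)$ ($p{\left(S \right)} = 4 \left(S - 53\right) \left(S + 27\right) = 4 \left(-53 + S\right) \left(27 + S\right)$)
$E = - \frac{1}{14124}$ ($E = \frac{1}{-14124} = - \frac{1}{14124} \approx -7.0801 \cdot 10^{-5}$)
$J = - \frac{14124}{52202305}$ ($J = \frac{1}{- \frac{1}{14124} - \left(4372 - 676\right)} = \frac{1}{- \frac{1}{14124} + \left(-5724 + 1352 + 4 \cdot 169\right)} = \frac{1}{- \frac{1}{14124} + \left(-5724 + 1352 + 676\right)} = \frac{1}{- \frac{1}{14124} - 3696} = \frac{1}{- \frac{52202305}{14124}} = - \frac{14124}{52202305} \approx -0.00027056$)
$43312 - J = 43312 - - \frac{14124}{52202305} = 43312 + \frac{14124}{52202305} = \frac{2260986248284}{52202305}$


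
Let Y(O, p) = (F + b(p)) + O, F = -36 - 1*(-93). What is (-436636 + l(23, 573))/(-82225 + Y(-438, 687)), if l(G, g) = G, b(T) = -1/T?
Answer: 299953131/56750323 ≈ 5.2855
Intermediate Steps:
F = 57 (F = -36 + 93 = 57)
Y(O, p) = 57 + O - 1/p (Y(O, p) = (57 - 1/p) + O = 57 + O - 1/p)
(-436636 + l(23, 573))/(-82225 + Y(-438, 687)) = (-436636 + 23)/(-82225 + (57 - 438 - 1/687)) = -436613/(-82225 + (57 - 438 - 1*1/687)) = -436613/(-82225 + (57 - 438 - 1/687)) = -436613/(-82225 - 261748/687) = -436613/(-56750323/687) = -436613*(-687/56750323) = 299953131/56750323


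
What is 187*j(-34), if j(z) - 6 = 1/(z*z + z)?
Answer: 6733/6 ≈ 1122.2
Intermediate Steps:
j(z) = 6 + 1/(z + z²) (j(z) = 6 + 1/(z*z + z) = 6 + 1/(z² + z) = 6 + 1/(z + z²))
187*j(-34) = 187*((1 + 6*(-34) + 6*(-34)²)/((-34)*(1 - 34))) = 187*(-1/34*(1 - 204 + 6*1156)/(-33)) = 187*(-1/34*(-1/33)*(1 - 204 + 6936)) = 187*(-1/34*(-1/33)*6733) = 187*(6733/1122) = 6733/6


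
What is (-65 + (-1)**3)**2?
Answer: 4356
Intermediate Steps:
(-65 + (-1)**3)**2 = (-65 - 1)**2 = (-66)**2 = 4356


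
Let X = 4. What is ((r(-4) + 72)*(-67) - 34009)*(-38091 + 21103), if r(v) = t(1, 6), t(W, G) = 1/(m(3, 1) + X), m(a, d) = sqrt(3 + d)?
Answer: 1979654110/3 ≈ 6.5989e+8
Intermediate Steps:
t(W, G) = 1/6 (t(W, G) = 1/(sqrt(3 + 1) + 4) = 1/(sqrt(4) + 4) = 1/(2 + 4) = 1/6)
r(v) = 1/6
((r(-4) + 72)*(-67) - 34009)*(-38091 + 21103) = ((1/6 + 72)*(-67) - 34009)*(-38091 + 21103) = ((433/6)*(-67) - 34009)*(-16988) = (-29011/6 - 34009)*(-16988) = -233065/6*(-16988) = 1979654110/3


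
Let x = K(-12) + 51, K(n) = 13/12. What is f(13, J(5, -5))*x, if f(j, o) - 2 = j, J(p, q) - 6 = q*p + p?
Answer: 3125/4 ≈ 781.25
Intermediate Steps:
K(n) = 13/12 (K(n) = 13*(1/12) = 13/12)
J(p, q) = 6 + p + p*q (J(p, q) = 6 + (q*p + p) = 6 + (p*q + p) = 6 + (p + p*q) = 6 + p + p*q)
f(j, o) = 2 + j
x = 625/12 (x = 13/12 + 51 = 625/12 ≈ 52.083)
f(13, J(5, -5))*x = (2 + 13)*(625/12) = 15*(625/12) = 3125/4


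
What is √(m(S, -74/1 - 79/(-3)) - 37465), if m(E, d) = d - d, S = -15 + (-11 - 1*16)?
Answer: I*√37465 ≈ 193.56*I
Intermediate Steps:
S = -42 (S = -15 + (-11 - 16) = -15 - 27 = -42)
m(E, d) = 0
√(m(S, -74/1 - 79/(-3)) - 37465) = √(0 - 37465) = √(-37465) = I*√37465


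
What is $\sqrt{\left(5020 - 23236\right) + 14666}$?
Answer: $5 i \sqrt{142} \approx 59.582 i$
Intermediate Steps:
$\sqrt{\left(5020 - 23236\right) + 14666} = \sqrt{-18216 + 14666} = \sqrt{-3550} = 5 i \sqrt{142}$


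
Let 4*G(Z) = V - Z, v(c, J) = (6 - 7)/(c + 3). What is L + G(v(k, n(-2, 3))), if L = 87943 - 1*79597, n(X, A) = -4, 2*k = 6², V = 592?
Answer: 713497/84 ≈ 8494.0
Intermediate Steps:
k = 18 (k = (½)*6² = (½)*36 = 18)
v(c, J) = -1/(3 + c)
L = 8346 (L = 87943 - 79597 = 8346)
G(Z) = 148 - Z/4 (G(Z) = (592 - Z)/4 = 148 - Z/4)
L + G(v(k, n(-2, 3))) = 8346 + (148 - (-1)/(4*(3 + 18))) = 8346 + (148 - (-1)/(4*21)) = 8346 + (148 - ¼*(-1/21)) = 8346 + (148 + 1/84) = 8346 + 12433/84 = 713497/84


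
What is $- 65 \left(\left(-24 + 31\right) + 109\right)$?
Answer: $-7540$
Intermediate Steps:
$- 65 \left(\left(-24 + 31\right) + 109\right) = - 65 \left(7 + 109\right) = \left(-65\right) 116 = -7540$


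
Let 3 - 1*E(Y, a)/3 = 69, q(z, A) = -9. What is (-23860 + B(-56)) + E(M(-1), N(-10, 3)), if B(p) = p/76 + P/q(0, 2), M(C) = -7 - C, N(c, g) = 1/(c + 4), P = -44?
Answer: -4113208/171 ≈ -24054.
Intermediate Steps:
N(c, g) = 1/(4 + c)
E(Y, a) = -198 (E(Y, a) = 9 - 3*69 = 9 - 207 = -198)
B(p) = 44/9 + p/76 (B(p) = p/76 - 44/(-9) = p*(1/76) - 44*(-1/9) = p/76 + 44/9 = 44/9 + p/76)
(-23860 + B(-56)) + E(M(-1), N(-10, 3)) = (-23860 + (44/9 + (1/76)*(-56))) - 198 = (-23860 + (44/9 - 14/19)) - 198 = (-23860 + 710/171) - 198 = -4079350/171 - 198 = -4113208/171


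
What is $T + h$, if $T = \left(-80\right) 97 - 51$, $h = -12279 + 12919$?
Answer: $-7171$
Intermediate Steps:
$h = 640$
$T = -7811$ ($T = -7760 - 51 = -7811$)
$T + h = -7811 + 640 = -7171$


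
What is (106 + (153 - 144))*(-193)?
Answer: -22195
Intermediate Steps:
(106 + (153 - 144))*(-193) = (106 + 9)*(-193) = 115*(-193) = -22195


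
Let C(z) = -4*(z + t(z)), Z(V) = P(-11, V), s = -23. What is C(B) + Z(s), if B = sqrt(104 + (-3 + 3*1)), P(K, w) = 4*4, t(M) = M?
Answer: 16 - 16*sqrt(26) ≈ -65.584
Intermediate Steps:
P(K, w) = 16
B = 2*sqrt(26) (B = sqrt(104 + (-3 + 3)) = sqrt(104 + 0) = sqrt(104) = 2*sqrt(26) ≈ 10.198)
Z(V) = 16
C(z) = -8*z (C(z) = -4*(z + z) = -8*z)
C(B) + Z(s) = -16*sqrt(26) + 16 = 16 - 16*sqrt(26)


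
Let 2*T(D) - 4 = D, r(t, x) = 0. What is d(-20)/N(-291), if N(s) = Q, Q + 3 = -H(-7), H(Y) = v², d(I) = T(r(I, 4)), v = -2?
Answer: -2/7 ≈ -0.28571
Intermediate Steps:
T(D) = 2 + D/2
d(I) = 2 (d(I) = 2 + (½)*0 = 2 + 0 = 2)
H(Y) = 4 (H(Y) = (-2)² = 4)
Q = -7 (Q = -3 - 1*4 = -3 - 4 = -7)
N(s) = -7
d(-20)/N(-291) = 2/(-7) = 2*(-⅐) = -2/7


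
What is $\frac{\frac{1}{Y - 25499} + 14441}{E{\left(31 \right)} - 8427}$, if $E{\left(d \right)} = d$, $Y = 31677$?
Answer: $- \frac{89216499}{51870488} \approx -1.72$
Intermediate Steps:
$\frac{\frac{1}{Y - 25499} + 14441}{E{\left(31 \right)} - 8427} = \frac{\frac{1}{31677 - 25499} + 14441}{31 - 8427} = \frac{\frac{1}{6178} + 14441}{-8396} = \left(\frac{1}{6178} + 14441\right) \left(- \frac{1}{8396}\right) = \frac{89216499}{6178} \left(- \frac{1}{8396}\right) = - \frac{89216499}{51870488}$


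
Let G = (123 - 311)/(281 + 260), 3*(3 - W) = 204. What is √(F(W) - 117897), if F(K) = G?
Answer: I*√34506313565/541 ≈ 343.36*I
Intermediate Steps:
W = -65 (W = 3 - ⅓*204 = 3 - 68 = -65)
G = -188/541 ≈ -0.34750
F(K) = -188/541
√(F(W) - 117897) = √(-188/541 - 117897) = √(-63782465/541) = I*√34506313565/541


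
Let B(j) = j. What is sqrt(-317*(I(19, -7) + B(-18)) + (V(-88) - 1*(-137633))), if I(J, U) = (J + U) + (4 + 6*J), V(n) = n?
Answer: sqrt(102041) ≈ 319.44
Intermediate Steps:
I(J, U) = 4 + U + 7*J
sqrt(-317*(I(19, -7) + B(-18)) + (V(-88) - 1*(-137633))) = sqrt(-317*((4 - 7 + 7*19) - 18) + (-88 - 1*(-137633))) = sqrt(-317*((4 - 7 + 133) - 18) + (-88 + 137633)) = sqrt(-317*(130 - 18) + 137545) = sqrt(-317*112 + 137545) = sqrt(-35504 + 137545) = sqrt(102041)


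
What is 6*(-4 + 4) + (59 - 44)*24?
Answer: 360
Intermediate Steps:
6*(-4 + 4) + (59 - 44)*24 = 6*0 + 15*24 = 0 + 360 = 360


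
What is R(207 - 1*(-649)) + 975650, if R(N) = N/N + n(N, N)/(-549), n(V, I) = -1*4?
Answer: 535632403/549 ≈ 9.7565e+5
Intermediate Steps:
n(V, I) = -4
R(N) = 553/549 (R(N) = N/N - 4/(-549) = 1 - 4*(-1/549) = 1 + 4/549 = 553/549)
R(207 - 1*(-649)) + 975650 = 553/549 + 975650 = 535632403/549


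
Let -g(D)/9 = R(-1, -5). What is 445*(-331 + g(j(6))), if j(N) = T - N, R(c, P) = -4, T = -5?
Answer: -131275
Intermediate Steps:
j(N) = -5 - N
g(D) = 36 (g(D) = -9*(-4) = 36)
445*(-331 + g(j(6))) = 445*(-331 + 36) = 445*(-295) = -131275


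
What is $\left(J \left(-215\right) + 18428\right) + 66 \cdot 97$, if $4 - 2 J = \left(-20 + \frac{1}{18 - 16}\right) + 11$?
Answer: $\frac{93945}{4} \approx 23486.0$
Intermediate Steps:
$J = \frac{25}{4}$ ($J = 2 - \frac{\left(-20 + \frac{1}{18 - 16}\right) + 11}{2} = 2 - \frac{\left(-20 + \frac{1}{2}\right) + 11}{2} = 2 - \frac{- \frac{39}{2} + 11}{2} = 2 - - \frac{17}{4} = 2 + \frac{17}{4} = \frac{25}{4} \approx 6.25$)
$\left(J \left(-215\right) + 18428\right) + 66 \cdot 97 = \left(\frac{25}{4} \left(-215\right) + 18428\right) + 66 \cdot 97 = \left(- \frac{5375}{4} + 18428\right) + 6402 = \frac{68337}{4} + 6402 = \frac{93945}{4}$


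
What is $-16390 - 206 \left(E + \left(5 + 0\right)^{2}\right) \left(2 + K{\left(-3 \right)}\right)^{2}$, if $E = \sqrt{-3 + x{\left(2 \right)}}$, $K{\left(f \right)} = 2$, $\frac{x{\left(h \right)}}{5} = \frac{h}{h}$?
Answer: $-98790 - 3296 \sqrt{2} \approx -1.0345 \cdot 10^{5}$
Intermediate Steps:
$x{\left(h \right)} = 5$ ($x{\left(h \right)} = 5 \frac{h}{h} = 5 \cdot 1 = 5$)
$E = \sqrt{2}$ ($E = \sqrt{-3 + 5} = \sqrt{2} \approx 1.4142$)
$-16390 - 206 \left(E + \left(5 + 0\right)^{2}\right) \left(2 + K{\left(-3 \right)}\right)^{2} = -16390 - 206 \left(\sqrt{2} + \left(5 + 0\right)^{2}\right) \left(2 + 2\right)^{2} = -16390 - 206 \left(\sqrt{2} + 5^{2}\right) 4^{2} = -16390 - 206 \left(\sqrt{2} + 25\right) 16 = -16390 - 206 \left(25 + \sqrt{2}\right) 16 = -16390 - 206 \left(400 + 16 \sqrt{2}\right) = -16390 - \left(82400 + 3296 \sqrt{2}\right) = -98790 - 3296 \sqrt{2}$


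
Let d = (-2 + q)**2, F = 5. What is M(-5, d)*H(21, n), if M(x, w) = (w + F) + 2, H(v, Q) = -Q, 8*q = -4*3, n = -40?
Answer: 770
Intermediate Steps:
q = -3/2 (q = (-4*3)/8 = (1/8)*(-12) = -3/2 ≈ -1.5000)
d = 49/4 (d = (-2 - 3/2)**2 = (-7/2)**2 = 49/4 ≈ 12.250)
M(x, w) = 7 + w (M(x, w) = (w + 5) + 2 = (5 + w) + 2 = 7 + w)
M(-5, d)*H(21, n) = (7 + 49/4)*(-1*(-40)) = (77/4)*40 = 770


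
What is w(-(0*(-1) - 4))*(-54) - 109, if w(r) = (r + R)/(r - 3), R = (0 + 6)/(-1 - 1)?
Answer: -163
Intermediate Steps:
R = -3 (R = 6/(-2) = 6*(-1/2) = -3)
w(r) = 1 (w(r) = (r - 3)/(r - 3) = (-3 + r)/(-3 + r) = 1)
w(-(0*(-1) - 4))*(-54) - 109 = 1*(-54) - 109 = -54 - 109 = -163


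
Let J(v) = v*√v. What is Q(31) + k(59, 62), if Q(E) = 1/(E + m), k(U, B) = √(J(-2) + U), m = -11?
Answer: 1/20 + √(59 - 2*I*√2) ≈ 7.7334 - 0.18406*I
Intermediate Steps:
J(v) = v^(3/2)
k(U, B) = √(U - 2*I*√2) (k(U, B) = √((-2)^(3/2) + U) = √(-2*I*√2 + U) = √(U - 2*I*√2))
Q(E) = 1/(-11 + E) (Q(E) = 1/(E - 11) = 1/(-11 + E))
Q(31) + k(59, 62) = 1/(-11 + 31) + √(59 - 2*I*√2) = 1/20 + √(59 - 2*I*√2)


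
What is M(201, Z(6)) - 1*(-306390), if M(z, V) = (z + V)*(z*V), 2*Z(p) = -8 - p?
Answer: 33432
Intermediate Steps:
Z(p) = -4 - p/2 (Z(p) = (-8 - p)/2 = -4 - p/2)
M(z, V) = V*z*(V + z) (M(z, V) = (V + z)*(V*z) = V*z*(V + z))
M(201, Z(6)) - 1*(-306390) = (-4 - ½*6)*201*((-4 - ½*6) + 201) - 1*(-306390) = (-4 - 3)*201*((-4 - 3) + 201) + 306390 = -7*201*(-7 + 201) + 306390 = -7*201*194 + 306390 = -272958 + 306390 = 33432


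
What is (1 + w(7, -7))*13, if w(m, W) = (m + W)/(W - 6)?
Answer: 13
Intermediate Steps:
w(m, W) = (W + m)/(-6 + W)
(1 + w(7, -7))*13 = (1 + (-7 + 7)/(-6 - 7))*13 = (1 + 0/(-13))*13 = (1 - 1/13*0)*13 = (1 + 0)*13 = 1*13 = 13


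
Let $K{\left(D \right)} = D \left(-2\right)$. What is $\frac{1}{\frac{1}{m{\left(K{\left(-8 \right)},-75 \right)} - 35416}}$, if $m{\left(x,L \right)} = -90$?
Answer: $-35506$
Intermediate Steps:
$K{\left(D \right)} = - 2 D$
$\frac{1}{\frac{1}{m{\left(K{\left(-8 \right)},-75 \right)} - 35416}} = \frac{1}{\frac{1}{-90 - 35416}} = \frac{1}{\frac{1}{-35506}} = \frac{1}{- \frac{1}{35506}} = -35506$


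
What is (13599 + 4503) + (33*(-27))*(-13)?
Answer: 29685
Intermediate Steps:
(13599 + 4503) + (33*(-27))*(-13) = 18102 - 891*(-13) = 18102 + 11583 = 29685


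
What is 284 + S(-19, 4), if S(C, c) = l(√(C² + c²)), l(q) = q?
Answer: 284 + √377 ≈ 303.42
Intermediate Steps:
S(C, c) = √(C² + c²)
284 + S(-19, 4) = 284 + √((-19)² + 4²) = 284 + √(361 + 16) = 284 + √377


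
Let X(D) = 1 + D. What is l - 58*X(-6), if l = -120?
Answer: 170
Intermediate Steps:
l - 58*X(-6) = -120 - 58*(1 - 6) = -120 - 58*(-5) = -120 + 290 = 170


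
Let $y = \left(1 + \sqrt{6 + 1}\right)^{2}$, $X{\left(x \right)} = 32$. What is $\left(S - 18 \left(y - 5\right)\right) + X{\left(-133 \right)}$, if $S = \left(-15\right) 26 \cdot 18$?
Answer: $-7042 - 36 \sqrt{7} \approx -7137.3$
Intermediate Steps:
$S = -7020$ ($S = \left(-390\right) 18 = -7020$)
$y = \left(1 + \sqrt{7}\right)^{2} \approx 13.292$
$\left(S - 18 \left(y - 5\right)\right) + X{\left(-133 \right)} = \left(-7020 - 18 \left(\left(1 + \sqrt{7}\right)^{2} - 5\right)\right) + 32 = \left(-7020 - 18 \left(-5 + \left(1 + \sqrt{7}\right)^{2}\right)\right) + 32 = \left(-7020 + \left(90 - 18 \left(1 + \sqrt{7}\right)^{2}\right)\right) + 32 = \left(-6930 - 18 \left(1 + \sqrt{7}\right)^{2}\right) + 32 = -6898 - 18 \left(1 + \sqrt{7}\right)^{2}$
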